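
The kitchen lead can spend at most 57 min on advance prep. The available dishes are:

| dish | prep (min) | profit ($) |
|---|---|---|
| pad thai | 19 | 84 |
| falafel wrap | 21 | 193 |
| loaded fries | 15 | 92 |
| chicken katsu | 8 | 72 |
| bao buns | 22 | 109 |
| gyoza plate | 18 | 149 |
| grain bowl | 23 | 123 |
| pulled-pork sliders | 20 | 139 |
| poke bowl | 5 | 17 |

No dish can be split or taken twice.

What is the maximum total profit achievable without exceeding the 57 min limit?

434

Greedy by ratio would take falafel wrap + chicken katsu + gyoza plate + poke bowl: 52 min used, total 431.
Dropping chicken katsu and poke bowl frees 13 min; slotting in loaded fries (15 min) lifts the total to 434 at 54 min.
Next best is falafel wrap + chicken katsu + gyoza plate + poke bowl at 431 (52 min) — short by 3.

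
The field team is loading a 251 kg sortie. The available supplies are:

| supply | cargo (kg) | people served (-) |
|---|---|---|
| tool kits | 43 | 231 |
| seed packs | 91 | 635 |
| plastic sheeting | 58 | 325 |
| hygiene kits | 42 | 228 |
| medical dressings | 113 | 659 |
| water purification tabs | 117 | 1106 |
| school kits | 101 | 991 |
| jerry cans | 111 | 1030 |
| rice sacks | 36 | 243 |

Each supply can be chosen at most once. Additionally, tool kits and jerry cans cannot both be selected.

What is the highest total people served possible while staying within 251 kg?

Greedy by ratio would take water purification tabs + school kits: 218 kg used, total 2097.
Replace water purification tabs with jerry cans + rice sacks: the trade gains 167 net, giving 2264 at 248 kg.
No other feasible combination exceeds 2264.

2264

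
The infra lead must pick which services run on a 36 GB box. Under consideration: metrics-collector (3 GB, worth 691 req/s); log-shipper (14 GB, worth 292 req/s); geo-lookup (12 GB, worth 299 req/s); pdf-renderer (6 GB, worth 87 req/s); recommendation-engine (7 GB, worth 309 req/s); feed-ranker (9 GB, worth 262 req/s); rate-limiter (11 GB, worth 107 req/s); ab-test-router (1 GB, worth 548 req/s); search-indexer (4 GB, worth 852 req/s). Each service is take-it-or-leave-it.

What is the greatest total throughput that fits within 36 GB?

2961

By throughput per GB: ab-test-router 548.00, metrics-collector 230.33, search-indexer 213.00, recommendation-engine 44.14 lead.
Best packing: metrics-collector + geo-lookup + recommendation-engine + feed-ranker + ab-test-router + search-indexer — 36 GB, 2961 total.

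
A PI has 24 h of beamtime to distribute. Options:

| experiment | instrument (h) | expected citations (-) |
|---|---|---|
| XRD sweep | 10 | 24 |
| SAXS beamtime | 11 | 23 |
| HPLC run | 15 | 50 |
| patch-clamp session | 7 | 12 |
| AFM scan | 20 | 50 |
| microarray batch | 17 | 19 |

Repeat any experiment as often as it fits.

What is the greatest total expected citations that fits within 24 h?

Density check — HPLC run 3.33, AFM scan 2.50, XRD sweep 2.40, SAXS beamtime 2.09 are the best per h.
HPLC run + patch-clamp session uses 22 of the 24 h and totals 62.
The spare 2 h is too small for any remaining experiment, and no exchange beats 62.

62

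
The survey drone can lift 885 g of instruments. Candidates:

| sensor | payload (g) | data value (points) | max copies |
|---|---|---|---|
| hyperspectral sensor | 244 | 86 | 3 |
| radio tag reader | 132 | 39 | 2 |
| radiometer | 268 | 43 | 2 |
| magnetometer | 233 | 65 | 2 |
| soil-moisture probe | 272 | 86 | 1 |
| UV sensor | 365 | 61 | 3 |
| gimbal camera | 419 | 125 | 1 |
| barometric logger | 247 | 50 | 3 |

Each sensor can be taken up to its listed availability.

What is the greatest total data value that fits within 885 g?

297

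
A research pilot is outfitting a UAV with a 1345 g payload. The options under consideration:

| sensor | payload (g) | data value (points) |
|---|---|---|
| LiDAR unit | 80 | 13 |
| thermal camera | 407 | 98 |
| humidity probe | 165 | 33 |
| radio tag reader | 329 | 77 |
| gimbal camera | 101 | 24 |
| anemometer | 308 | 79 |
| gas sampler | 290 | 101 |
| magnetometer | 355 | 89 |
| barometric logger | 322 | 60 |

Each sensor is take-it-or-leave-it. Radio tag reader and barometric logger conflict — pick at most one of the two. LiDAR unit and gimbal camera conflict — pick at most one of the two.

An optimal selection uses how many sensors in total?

4

Optimal total is 355.
For example thermal camera + radio tag reader + anemometer + gas sampler achieves it, using 1334 g.
Every optimal selection uses 4 sensors.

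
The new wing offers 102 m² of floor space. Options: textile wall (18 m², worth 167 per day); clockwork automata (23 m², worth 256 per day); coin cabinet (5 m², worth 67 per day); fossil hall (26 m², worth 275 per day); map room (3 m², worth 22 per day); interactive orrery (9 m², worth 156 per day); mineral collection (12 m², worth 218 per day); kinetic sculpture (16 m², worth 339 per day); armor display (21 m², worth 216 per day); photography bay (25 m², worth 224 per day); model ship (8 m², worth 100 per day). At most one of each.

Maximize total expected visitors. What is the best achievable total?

1433

Best packing: clockwork automata + coin cabinet + fossil hall + map room + interactive orrery + mineral collection + kinetic sculpture + model ship — 102 m², 1433 total.
The closest alternative, clockwork automata + coin cabinet + fossil hall + interactive orrery + mineral collection + kinetic sculpture + model ship, reaches only 1411.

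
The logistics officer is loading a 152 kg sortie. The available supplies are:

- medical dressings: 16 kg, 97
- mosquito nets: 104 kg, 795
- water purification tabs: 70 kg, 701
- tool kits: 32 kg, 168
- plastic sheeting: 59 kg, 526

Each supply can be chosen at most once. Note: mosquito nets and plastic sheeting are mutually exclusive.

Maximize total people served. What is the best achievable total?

1324

The ratio ordering already packs tightly: medical dressings + water purification tabs + plastic sheeting, 145 kg, 1324.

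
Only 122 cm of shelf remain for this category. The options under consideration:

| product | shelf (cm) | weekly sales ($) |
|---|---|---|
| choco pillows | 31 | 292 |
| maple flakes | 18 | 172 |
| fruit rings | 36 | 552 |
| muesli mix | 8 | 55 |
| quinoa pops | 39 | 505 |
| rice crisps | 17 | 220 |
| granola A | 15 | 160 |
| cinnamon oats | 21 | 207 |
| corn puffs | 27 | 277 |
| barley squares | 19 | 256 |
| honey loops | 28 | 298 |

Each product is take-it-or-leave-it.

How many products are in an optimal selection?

4

Optimal total is 1611.
fruit rings + quinoa pops + barley squares + honey loops hits 1611 at 122 cm.
All optima have 4 products.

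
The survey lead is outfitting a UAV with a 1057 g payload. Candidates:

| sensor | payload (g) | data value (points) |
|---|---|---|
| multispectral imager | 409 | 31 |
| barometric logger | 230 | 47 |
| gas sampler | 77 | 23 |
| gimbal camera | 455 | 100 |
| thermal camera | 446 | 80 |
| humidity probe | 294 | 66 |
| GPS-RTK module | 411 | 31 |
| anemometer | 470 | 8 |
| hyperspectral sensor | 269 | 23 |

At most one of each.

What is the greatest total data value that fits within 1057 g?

236

Best packing: barometric logger + gas sampler + gimbal camera + humidity probe — 1056 g, 236 total.
The closest alternative, barometric logger + gas sampler + thermal camera + humidity probe, reaches only 216.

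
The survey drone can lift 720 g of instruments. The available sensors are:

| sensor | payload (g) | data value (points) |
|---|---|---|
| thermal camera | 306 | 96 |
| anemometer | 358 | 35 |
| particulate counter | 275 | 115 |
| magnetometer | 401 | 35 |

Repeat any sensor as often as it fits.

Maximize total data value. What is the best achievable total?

230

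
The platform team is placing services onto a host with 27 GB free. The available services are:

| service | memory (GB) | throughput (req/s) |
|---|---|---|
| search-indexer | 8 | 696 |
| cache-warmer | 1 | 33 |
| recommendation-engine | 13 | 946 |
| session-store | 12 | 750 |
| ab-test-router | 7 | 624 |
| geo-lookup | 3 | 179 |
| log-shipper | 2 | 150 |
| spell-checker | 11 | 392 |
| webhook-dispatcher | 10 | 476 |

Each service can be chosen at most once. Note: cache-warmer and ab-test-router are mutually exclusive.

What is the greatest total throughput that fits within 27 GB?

2070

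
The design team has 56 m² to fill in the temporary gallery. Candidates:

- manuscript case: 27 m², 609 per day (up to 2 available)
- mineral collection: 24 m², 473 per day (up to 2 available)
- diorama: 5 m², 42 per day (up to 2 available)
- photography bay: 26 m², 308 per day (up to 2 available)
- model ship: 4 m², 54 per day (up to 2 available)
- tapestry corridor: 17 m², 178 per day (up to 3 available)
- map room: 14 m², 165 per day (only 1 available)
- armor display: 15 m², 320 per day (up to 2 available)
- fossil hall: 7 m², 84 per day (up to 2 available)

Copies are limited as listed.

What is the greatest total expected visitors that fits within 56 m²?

1218

2×manuscript case uses 54 of the 56 m² and totals 1218.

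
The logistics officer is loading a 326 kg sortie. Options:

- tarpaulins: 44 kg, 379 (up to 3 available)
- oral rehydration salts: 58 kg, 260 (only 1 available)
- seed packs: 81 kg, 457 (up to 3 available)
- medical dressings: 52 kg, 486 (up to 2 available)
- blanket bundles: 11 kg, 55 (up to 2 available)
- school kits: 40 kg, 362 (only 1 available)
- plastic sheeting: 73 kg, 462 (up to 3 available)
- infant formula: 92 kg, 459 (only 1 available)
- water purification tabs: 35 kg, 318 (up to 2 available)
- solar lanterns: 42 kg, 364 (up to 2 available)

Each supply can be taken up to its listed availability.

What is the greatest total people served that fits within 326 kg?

2863

Ranking by ratio (people served/kg): medical dressings 9.35, water purification tabs 9.09, school kits 9.05.
A density-first pass picks 2×medical dressings + 2×blanket bundles + school kits + 2×water purification tabs + 2×solar lanterns — 2808 at 320 kg.
Replace 2×medical dressings and 2×blanket bundles with 3×tarpaulins: the trade gains 55 net, giving 2863 at 326 kg.
That's the maximum — no swap from here does better than 2863.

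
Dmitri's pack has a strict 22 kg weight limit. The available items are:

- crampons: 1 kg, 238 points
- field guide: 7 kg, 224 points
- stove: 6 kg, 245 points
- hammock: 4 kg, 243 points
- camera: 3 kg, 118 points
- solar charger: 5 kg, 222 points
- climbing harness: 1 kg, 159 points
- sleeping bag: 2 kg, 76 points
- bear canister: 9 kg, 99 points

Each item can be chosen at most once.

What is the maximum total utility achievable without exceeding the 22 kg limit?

By utility per kg: crampons 238.00, climbing harness 159.00, hammock 60.75 lead.
Taking crampons + stove + hammock + camera + solar charger + climbing harness + sleeping bag: 22 kg used, 1301 in utility.
Next best is crampons + field guide + stove + hammock + camera + climbing harness at 1227 (22 kg) — short by 74.

1301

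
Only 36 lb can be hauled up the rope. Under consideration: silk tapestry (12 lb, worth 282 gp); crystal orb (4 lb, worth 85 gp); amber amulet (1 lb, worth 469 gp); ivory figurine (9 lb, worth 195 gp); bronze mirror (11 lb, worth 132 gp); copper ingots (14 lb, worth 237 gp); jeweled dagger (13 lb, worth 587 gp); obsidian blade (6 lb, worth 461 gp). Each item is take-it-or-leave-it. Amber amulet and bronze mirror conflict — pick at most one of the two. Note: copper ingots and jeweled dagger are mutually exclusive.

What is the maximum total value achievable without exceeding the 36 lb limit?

1884

Silk tapestry + crystal orb + amber amulet + jeweled dagger + obsidian blade uses 36 of the 36 lb and totals 1884.
Nothing else feasible within 36 lb beats 1884.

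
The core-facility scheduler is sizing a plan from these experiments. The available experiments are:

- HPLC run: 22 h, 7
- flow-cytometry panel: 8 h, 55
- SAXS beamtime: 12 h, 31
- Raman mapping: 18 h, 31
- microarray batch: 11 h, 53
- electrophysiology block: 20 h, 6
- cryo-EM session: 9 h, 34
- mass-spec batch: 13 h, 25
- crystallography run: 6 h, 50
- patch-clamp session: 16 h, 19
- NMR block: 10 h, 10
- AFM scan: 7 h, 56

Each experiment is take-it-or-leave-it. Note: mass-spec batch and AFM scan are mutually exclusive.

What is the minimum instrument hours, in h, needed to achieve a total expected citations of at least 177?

30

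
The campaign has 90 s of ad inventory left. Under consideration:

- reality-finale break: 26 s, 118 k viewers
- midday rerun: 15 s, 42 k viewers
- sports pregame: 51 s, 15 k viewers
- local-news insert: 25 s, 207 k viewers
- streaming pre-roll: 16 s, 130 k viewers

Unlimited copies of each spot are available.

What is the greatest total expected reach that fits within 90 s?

A density-first pass picks midday rerun + 3×local-news insert — 663 at 90 s.
Replace midday rerun and 2×local-news insert with 4×streaming pre-roll: the trade gains 64 net, giving 727 at 89 s.
No other feasible combination exceeds 727.

727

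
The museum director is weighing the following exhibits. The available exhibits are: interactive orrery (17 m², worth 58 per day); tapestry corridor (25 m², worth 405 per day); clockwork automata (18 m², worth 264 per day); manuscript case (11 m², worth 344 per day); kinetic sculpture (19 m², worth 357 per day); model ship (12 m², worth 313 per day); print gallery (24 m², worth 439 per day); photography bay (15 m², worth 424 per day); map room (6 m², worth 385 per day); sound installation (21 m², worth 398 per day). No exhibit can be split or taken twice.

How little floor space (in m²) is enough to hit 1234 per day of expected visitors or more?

44

Look for the lowest-floor combination reaching 1234.
manuscript case + model ship + photography bay + map room reaches 1466 using 44 m².
Any bundle with less than 44 m² falls short of 1234.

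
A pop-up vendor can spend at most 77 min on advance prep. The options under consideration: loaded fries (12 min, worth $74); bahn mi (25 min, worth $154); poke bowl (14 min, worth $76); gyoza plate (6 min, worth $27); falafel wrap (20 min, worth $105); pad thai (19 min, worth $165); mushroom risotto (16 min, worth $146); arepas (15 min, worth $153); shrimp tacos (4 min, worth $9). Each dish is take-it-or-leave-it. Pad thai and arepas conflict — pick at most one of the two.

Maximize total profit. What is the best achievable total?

558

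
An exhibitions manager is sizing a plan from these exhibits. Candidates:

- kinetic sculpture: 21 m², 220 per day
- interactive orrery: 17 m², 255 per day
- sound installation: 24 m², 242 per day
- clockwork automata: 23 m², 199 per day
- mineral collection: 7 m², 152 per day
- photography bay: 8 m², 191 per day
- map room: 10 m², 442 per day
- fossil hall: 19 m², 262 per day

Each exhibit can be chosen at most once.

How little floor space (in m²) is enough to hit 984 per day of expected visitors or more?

42

Look for the lowest-floor combination reaching 984.
interactive orrery + mineral collection + photography bay + map room: 1040 expected visitors at 42 m².
No combination under 42 m² hits 984.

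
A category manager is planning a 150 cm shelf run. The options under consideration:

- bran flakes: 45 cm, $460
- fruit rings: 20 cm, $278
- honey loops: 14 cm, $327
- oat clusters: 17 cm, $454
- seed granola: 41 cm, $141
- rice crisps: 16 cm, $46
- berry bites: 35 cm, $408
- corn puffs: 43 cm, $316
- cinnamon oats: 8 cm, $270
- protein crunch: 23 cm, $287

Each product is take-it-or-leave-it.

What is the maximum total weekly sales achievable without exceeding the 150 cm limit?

2206

The ratio heuristic lands on fruit rings + honey loops + oat clusters + rice crisps + berry bites + cinnamon oats + protein crunch (2070) but leaves 17 cm idle.
Replace fruit rings and rice crisps with bran flakes: the trade gains 136 net, giving 2206 at 142 cm.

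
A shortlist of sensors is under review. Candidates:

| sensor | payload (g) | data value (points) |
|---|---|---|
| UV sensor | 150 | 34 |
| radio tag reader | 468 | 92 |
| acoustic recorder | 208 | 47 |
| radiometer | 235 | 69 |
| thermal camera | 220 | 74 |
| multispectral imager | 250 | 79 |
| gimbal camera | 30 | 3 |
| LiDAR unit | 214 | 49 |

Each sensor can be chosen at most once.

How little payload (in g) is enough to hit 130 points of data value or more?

455

Need the lightest bundle worth ≥ 130.
Taking radiometer + thermal camera gives 143 (≥ 130) for 455 g.
No combination under 455 g hits 130.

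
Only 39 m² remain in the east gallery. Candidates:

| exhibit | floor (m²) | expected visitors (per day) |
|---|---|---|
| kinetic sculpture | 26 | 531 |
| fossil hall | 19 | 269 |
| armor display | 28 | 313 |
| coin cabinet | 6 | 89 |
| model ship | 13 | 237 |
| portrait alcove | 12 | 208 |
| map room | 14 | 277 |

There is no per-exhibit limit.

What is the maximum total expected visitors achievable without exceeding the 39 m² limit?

768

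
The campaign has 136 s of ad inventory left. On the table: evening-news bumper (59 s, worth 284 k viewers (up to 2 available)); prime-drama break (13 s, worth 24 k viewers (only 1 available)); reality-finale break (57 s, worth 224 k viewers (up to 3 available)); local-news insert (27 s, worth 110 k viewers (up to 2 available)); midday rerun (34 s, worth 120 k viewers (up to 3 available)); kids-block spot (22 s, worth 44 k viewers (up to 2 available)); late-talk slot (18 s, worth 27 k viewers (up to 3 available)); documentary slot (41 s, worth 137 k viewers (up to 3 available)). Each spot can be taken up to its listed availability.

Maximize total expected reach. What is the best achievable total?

595

A density-first pass picks 2×evening-news bumper + prime-drama break — 592 at 131 s.
Dropping prime-drama break frees 13 s; slotting in late-talk slot (18 s) lifts the total to 595 at 136 s.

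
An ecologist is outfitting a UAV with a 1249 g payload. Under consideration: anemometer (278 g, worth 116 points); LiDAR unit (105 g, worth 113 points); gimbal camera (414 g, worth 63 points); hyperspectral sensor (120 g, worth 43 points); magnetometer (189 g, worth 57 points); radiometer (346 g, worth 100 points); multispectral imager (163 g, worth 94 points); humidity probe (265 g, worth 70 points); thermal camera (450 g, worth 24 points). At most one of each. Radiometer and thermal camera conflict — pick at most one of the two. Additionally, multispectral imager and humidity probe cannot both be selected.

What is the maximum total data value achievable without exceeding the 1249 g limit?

523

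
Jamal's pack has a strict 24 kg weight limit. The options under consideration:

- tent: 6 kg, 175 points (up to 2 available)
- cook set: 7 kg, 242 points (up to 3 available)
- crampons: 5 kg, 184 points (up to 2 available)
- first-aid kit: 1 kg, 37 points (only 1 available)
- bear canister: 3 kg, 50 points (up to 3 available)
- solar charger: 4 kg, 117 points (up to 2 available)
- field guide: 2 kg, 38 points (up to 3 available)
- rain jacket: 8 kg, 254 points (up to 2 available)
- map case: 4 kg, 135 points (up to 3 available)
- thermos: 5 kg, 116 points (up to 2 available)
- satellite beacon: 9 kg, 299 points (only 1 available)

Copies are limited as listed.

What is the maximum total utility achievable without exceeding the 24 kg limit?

852

Taking the top-ratio items first gives cook set + 2×crampons + first-aid kit + field guide + map case for 820 (24 kg).
Dropping first-aid kit and field guide and map case frees 7 kg; slotting in cook set (7 kg) lifts the total to 852 at 24 kg.
No other feasible combination exceeds 852.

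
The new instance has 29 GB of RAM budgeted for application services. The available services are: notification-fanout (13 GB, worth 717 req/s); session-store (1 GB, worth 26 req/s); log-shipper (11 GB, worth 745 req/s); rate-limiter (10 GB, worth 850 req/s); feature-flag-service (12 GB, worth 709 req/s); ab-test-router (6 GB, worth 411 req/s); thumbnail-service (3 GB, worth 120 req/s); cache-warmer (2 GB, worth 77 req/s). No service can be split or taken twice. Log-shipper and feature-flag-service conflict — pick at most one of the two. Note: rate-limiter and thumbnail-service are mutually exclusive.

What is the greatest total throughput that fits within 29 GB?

Log-shipper + rate-limiter + ab-test-router + cache-warmer uses 29 of the 29 GB and totals 2083.

2083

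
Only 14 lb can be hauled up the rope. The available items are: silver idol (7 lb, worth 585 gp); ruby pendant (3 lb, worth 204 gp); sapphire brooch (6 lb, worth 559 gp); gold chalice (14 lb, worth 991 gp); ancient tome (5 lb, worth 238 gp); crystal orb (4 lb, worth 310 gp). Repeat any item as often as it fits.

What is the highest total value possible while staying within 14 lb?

1179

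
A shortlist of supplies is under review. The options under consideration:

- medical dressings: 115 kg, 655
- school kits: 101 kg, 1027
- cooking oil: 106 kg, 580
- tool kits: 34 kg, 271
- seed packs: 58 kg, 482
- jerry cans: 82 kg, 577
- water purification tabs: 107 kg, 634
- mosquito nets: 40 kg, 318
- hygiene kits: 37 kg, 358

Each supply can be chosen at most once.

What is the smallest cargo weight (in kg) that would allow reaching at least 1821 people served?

Need the lightest bundle worth ≥ 1821.
Taking school kits + seed packs + hygiene kits gives 1867 (≥ 1821) for 196 kg.
No combination under 196 kg hits 1821.

196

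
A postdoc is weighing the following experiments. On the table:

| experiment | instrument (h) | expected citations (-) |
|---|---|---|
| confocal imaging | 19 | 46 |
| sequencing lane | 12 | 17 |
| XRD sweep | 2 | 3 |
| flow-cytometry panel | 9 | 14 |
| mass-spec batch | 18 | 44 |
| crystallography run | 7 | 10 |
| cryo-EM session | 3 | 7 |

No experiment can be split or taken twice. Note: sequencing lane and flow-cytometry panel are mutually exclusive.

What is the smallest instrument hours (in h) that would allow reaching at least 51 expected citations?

Need the lightest bundle worth ≥ 51.
mass-spec batch + cryo-EM session: 51 expected citations at 21 h.
Below 21 h the best achievable stays under 51.

21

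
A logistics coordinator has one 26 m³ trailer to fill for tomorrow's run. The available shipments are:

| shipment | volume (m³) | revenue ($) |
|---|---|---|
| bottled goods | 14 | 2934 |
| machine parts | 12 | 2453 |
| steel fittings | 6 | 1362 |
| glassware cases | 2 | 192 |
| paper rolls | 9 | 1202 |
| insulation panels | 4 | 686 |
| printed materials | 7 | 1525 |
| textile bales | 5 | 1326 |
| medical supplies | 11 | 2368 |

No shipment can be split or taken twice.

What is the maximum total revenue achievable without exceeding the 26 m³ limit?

A density-first pass picks steel fittings + glassware cases + insulation panels + printed materials + textile bales — 5091 at 24 m³.
Replace steel fittings and glassware cases and insulation panels with bottled goods: the trade gains 694 net, giving 5785 at 26 m³.
No other feasible combination exceeds 5785.

5785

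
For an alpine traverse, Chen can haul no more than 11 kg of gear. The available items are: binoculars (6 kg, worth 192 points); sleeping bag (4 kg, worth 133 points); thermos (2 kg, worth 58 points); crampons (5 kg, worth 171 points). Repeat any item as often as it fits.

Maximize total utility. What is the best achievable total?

Taking the top-ratio items first gives 2×crampons for 342 (10 kg).
The 5 kg tied up in crampons is better spent on binoculars — total rises to 363 (11 kg).
No other feasible combination exceeds 363.

363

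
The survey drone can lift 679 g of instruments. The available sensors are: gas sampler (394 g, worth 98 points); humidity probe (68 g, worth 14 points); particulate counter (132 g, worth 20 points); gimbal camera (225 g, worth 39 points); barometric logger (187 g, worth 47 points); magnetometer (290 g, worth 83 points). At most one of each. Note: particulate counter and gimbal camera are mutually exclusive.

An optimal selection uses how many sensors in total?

Optimal total is 164.
One optimal bundle: humidity probe + particulate counter + barometric logger + magnetometer (677 g).
Every optimal selection uses 4 sensors.

4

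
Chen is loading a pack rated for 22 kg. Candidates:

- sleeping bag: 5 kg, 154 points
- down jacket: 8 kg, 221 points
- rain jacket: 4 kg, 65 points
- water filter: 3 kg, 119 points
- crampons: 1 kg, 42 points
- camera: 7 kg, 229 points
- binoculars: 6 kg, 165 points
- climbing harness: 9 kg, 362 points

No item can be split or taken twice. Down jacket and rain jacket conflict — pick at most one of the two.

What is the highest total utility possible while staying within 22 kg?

787

Taking the top-ratio items first gives water filter + crampons + camera + climbing harness for 752 (20 kg).
Replace water filter with sleeping bag: the trade gains 35 net, giving 787 at 22 kg.
Next best is camera + binoculars + climbing harness at 756 (22 kg) — short by 31.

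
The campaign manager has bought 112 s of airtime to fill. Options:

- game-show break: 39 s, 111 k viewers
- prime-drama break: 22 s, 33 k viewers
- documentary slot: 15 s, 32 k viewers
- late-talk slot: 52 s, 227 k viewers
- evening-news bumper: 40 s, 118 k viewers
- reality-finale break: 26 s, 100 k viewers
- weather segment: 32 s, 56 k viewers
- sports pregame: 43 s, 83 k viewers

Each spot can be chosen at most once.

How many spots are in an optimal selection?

3

The maximum expected reach within 112 s is 383.
One optimal bundle: late-talk slot + reality-finale break + weather segment (110 s).
All optima have 3 spots.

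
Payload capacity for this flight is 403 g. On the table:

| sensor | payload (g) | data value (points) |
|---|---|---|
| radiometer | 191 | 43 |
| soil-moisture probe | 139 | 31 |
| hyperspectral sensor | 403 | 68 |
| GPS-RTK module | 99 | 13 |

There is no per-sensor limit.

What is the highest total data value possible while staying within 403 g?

86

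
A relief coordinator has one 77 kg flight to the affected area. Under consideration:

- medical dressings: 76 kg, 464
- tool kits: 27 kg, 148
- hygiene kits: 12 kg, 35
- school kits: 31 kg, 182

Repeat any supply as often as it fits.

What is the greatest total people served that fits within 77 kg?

Best packing: medical dressings — 76 kg, 464 total.

464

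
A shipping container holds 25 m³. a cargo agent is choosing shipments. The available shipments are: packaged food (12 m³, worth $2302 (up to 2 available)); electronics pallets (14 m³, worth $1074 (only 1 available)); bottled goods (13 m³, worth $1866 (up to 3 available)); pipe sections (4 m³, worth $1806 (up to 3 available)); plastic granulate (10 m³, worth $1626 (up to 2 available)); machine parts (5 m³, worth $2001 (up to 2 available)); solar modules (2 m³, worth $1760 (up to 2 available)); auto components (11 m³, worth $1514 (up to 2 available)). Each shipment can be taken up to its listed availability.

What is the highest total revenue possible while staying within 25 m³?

11180

Greedy by ratio would take 3×pipe sections + machine parts + 2×solar modules: 21 m³ used, total 10939.
The 2 m³ tied up in solar modules is better spent on machine parts — total rises to 11180 (24 m³).
Nothing else within 25 m³ beats 11180.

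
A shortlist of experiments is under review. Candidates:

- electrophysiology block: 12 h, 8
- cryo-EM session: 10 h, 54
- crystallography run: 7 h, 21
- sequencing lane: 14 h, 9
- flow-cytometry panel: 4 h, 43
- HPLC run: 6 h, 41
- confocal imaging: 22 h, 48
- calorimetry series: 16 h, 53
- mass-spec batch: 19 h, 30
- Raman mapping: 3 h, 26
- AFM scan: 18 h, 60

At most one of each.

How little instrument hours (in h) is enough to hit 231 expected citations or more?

46

Look for the lowest-instrument combination reaching 231.
cryo-EM session + crystallography run + flow-cytometry panel + HPLC run + calorimetry series + Raman mapping reaches 238 using 46 h.
No combination under 46 h hits 231.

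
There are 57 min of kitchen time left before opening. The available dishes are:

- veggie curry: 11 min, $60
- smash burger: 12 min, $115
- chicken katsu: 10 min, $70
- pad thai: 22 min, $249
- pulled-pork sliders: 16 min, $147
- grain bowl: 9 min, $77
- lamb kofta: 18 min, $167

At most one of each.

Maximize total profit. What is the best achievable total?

Ranking by ratio (profit/min): pad thai 11.32, smash burger 9.58, lamb kofta 9.28, pulled-pork sliders 9.19.
Taking the top-ratio dishes first gives smash burger + pad thai + lamb kofta for 531 (52 min).
Replace smash burger with pulled-pork sliders: the trade gains 32 net, giving 563 at 56 min.

563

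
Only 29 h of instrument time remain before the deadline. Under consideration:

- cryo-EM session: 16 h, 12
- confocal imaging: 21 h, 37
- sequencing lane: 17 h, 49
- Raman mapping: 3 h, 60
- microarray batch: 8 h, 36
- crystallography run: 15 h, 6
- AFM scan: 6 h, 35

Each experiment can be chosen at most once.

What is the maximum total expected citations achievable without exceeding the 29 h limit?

Taking the top-ratio experiments first gives Raman mapping + microarray batch + AFM scan for 131 (17 h).
The 6 h tied up in AFM scan is better spent on sequencing lane — total rises to 145 (28 h).
Nothing else within 29 h beats 145.

145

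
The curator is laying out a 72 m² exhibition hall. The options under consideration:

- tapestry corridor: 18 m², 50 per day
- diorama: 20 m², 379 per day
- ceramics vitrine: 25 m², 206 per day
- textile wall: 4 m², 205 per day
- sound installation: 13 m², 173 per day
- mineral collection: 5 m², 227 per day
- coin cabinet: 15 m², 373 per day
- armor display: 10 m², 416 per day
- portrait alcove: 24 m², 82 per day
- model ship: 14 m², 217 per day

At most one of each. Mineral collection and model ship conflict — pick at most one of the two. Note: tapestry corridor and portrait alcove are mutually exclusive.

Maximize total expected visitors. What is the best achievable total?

1773

Density check — textile wall 51.25, mineral collection 45.40, armor display 41.60 are the best per m².
Best packing: diorama + textile wall + sound installation + mineral collection + coin cabinet + armor display — 67 m², 1773 total.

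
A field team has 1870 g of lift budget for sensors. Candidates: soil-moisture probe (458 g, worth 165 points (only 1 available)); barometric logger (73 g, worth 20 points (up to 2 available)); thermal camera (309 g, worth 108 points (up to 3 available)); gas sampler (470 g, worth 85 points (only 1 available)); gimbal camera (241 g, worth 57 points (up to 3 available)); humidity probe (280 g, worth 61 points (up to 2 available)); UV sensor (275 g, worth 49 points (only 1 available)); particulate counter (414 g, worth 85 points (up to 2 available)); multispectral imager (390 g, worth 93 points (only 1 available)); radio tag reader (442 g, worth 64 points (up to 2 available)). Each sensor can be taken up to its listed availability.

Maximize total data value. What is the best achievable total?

603

By data value per g: soil-moisture probe 0.36, thermal camera 0.35, barometric logger 0.27, multispectral imager 0.24 lead.
Taking the top-ratio sensors first gives soil-moisture probe + 2×barometric logger + 3×thermal camera + gimbal camera for 586 (1772 g).
Dropping 2×barometric logger frees 146 g; slotting in gimbal camera (241 g) lifts the total to 603 at 1867 g.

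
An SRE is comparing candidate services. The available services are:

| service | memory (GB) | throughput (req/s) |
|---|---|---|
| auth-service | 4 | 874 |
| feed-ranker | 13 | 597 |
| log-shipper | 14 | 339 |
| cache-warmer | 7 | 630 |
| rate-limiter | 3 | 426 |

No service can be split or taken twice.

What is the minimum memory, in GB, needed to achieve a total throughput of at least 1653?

Look for the lowest-memory combination reaching 1653.
Taking auth-service + cache-warmer + rate-limiter gives 1930 (≥ 1653) for 14 GB.
Below 14 GB the best achievable stays under 1653.

14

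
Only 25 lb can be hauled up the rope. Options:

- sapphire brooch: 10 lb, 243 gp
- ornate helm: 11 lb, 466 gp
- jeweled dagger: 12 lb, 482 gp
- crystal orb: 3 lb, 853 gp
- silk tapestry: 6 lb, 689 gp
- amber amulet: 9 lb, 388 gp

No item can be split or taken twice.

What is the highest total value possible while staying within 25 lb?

Greedy by ratio would take crystal orb + silk tapestry + amber amulet: 18 lb used, total 1930.
The 9 lb tied up in amber amulet is better spent on jeweled dagger — total rises to 2024 (21 lb).
Nothing else within 25 lb beats 2024.

2024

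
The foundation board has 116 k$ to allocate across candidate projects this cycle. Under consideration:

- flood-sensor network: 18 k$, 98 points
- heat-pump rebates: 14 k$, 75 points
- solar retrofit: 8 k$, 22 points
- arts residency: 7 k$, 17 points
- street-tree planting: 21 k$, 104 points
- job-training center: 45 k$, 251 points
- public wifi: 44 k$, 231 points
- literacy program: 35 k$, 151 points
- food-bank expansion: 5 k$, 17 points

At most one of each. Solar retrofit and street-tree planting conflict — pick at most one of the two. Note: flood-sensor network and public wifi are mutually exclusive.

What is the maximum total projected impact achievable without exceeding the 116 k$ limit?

603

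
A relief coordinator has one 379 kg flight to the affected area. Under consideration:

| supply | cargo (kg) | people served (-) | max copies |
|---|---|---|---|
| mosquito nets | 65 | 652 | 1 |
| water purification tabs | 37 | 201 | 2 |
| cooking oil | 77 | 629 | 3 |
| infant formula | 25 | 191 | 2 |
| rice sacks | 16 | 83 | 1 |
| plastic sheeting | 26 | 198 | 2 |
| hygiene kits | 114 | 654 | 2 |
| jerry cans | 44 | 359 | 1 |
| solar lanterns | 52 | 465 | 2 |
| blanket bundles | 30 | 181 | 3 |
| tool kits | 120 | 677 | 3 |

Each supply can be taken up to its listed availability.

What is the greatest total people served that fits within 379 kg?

Filling by ratio: mosquito nets + 2×cooking oil + jerry cans + 2×solar lanterns for 3199, with 12 kg left unused.
The 44 kg tied up in jerry cans is better spent on 2×plastic sheeting — total rises to 3236 (375 kg).

3236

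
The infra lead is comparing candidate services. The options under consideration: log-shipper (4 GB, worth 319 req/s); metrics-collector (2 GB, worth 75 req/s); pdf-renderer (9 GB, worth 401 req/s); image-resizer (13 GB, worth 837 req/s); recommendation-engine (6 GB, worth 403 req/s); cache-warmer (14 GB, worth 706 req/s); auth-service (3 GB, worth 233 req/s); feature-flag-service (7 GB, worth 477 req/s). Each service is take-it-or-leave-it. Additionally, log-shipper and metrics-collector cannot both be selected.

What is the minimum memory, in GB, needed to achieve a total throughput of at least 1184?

17

Need the lightest bundle worth ≥ 1184.
log-shipper + recommendation-engine + feature-flag-service: 1199 throughput at 17 GB.
Any bundle with less than 17 GB falls short of 1184.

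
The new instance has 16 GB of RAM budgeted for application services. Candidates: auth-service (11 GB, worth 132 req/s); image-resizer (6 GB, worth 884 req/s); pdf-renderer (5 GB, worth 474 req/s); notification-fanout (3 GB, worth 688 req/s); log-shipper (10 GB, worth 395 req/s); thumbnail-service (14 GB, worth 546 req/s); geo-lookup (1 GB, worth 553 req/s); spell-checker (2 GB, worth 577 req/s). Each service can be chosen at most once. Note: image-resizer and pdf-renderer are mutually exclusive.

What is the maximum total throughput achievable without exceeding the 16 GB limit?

2702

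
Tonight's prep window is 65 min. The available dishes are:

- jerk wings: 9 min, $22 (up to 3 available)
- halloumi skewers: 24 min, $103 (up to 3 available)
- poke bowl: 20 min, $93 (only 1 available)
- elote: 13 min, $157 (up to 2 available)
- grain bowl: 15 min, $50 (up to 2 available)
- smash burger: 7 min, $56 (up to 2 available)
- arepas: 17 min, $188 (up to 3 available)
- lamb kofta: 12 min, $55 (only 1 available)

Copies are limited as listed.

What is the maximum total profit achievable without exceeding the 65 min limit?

721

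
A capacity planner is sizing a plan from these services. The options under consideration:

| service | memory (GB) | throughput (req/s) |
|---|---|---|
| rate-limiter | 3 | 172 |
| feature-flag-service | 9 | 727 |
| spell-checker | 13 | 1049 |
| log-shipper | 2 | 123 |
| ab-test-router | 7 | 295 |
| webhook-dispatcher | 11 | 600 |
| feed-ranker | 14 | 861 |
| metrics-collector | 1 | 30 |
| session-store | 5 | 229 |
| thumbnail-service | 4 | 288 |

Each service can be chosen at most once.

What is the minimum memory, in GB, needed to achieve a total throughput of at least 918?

13

Look for the lowest-memory combination reaching 918.
Taking spell-checker gives 1049 (≥ 918) for 13 GB.
No combination under 13 GB hits 918.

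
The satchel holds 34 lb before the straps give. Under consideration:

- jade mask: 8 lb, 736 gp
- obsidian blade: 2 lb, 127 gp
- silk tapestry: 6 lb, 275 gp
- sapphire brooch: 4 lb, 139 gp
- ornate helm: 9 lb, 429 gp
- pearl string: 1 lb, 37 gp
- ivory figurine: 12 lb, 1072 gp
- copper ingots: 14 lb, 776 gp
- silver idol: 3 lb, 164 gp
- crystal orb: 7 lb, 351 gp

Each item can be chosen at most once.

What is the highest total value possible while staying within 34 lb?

2584

By value per lb: jade mask 92.00, ivory figurine 89.33, obsidian blade 63.50, copper ingots 55.43 lead.
Taking the top-ratio items first gives jade mask + obsidian blade + pearl string + ivory figurine + silver idol + crystal orb for 2487 (33 lb).
But jade mask + ivory figurine + copper ingots fits in 34 lb and reaches 2584.
The closest alternative, jade mask + obsidian blade + ornate helm + ivory figurine + silver idol, reaches only 2528.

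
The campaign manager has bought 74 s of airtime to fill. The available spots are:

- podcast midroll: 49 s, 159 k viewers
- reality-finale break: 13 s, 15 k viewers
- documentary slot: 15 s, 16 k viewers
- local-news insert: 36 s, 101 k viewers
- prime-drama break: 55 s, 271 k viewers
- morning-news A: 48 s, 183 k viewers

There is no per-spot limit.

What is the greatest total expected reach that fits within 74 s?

287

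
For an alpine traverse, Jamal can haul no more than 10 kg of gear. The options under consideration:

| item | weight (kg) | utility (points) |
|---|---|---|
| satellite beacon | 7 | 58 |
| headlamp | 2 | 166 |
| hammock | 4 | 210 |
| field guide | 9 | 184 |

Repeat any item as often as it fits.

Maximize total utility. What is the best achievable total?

The ratio ordering already packs tightly: 5×headlamp, 10 kg, 830.

830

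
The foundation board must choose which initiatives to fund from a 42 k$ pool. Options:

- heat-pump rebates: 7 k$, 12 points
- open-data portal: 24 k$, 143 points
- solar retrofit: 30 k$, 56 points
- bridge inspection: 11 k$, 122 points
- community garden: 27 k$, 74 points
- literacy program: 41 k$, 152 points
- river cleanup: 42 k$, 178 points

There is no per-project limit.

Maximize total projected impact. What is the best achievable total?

378

The ratio ordering already packs tightly: heat-pump rebates + 3×bridge inspection, 40 k$, 378.
No other feasible combination exceeds 378.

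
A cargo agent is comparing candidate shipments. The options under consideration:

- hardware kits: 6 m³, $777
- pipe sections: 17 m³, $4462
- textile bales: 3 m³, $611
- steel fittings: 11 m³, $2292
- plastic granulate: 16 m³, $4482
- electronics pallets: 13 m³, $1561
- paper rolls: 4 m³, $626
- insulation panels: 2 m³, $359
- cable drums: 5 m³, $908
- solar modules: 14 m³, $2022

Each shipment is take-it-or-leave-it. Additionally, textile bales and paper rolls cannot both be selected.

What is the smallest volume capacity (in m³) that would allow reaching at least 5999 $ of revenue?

24

Look for the lowest-volume combination reaching 5999.
textile bales + plastic granulate + cable drums: 6001 revenue at 24 m³.
Any bundle with less than 24 m³ falls short of 5999.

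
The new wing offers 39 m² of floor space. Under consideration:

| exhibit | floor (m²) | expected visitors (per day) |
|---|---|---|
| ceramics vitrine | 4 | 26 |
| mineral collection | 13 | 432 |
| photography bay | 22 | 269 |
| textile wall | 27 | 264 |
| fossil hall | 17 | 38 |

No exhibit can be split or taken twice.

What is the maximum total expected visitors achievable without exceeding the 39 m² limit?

Density check — mineral collection 33.23, photography bay 12.23, textile wall 9.78 are the best per m².
Best packing: ceramics vitrine + mineral collection + photography bay — 39 m², 727 total.
Next best is mineral collection + photography bay at 701 (35 m²) — short by 26.

727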